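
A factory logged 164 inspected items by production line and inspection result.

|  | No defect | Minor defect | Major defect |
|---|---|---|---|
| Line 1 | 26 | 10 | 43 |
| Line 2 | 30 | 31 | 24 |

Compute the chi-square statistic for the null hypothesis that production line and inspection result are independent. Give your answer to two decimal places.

Row totals: 79, 85. Column totals: 56, 41, 67. Grand total N = 164.
Expected counts (row total × column total / N):
  Line 1, No defect: 79×56/164 = 26.976
  Line 1, Minor defect: 79×41/164 = 19.750
  Line 1, Major defect: 79×67/164 = 32.274
  Line 2, No defect: 85×56/164 = 29.024
  Line 2, Minor defect: 85×41/164 = 21.250
  Line 2, Major defect: 85×67/164 = 34.726
Contributions (O − E)²/E:
  (26 − 26.976)²/26.976 = 0.0353
  (10 − 19.750)²/19.750 = 4.8133
  (43 − 32.274)²/32.274 = 3.5647
  (30 − 29.024)²/29.024 = 0.0328
  (31 − 21.250)²/21.250 = 4.4735
  (24 − 34.726)²/34.726 = 3.3130
χ² = 0.0353 + 4.8133 + 3.5647 + 0.0328 + 4.4735 + 3.3130 = 16.23

16.23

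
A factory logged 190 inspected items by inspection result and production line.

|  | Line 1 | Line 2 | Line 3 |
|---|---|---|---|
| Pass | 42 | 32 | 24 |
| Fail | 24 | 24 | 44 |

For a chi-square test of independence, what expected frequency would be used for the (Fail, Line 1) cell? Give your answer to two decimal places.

Row total (Fail) = 92; column total (Line 1) = 66; grand total N = 190.
Expected count = (row total × column total) / N = 92 × 66 / 190 = 31.96.

31.96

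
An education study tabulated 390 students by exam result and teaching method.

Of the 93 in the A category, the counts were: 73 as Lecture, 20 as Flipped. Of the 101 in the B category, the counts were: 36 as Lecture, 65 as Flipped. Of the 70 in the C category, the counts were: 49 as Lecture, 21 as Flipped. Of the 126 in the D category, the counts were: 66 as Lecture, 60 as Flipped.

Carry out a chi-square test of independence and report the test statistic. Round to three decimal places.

Row totals: 93, 101, 70, 126. Column totals: 224, 166. Grand total N = 390.
Expected counts (row total × column total / N):
  A, Lecture: 93×224/390 = 53.4154
  A, Flipped: 93×166/390 = 39.5846
  B, Lecture: 101×224/390 = 58.0103
  B, Flipped: 101×166/390 = 42.9897
  C, Lecture: 70×224/390 = 40.2051
  C, Flipped: 70×166/390 = 29.7949
  D, Lecture: 126×224/390 = 72.3692
  D, Flipped: 126×166/390 = 53.6308
Contributions (O − E)²/E:
  (73 − 53.4154)²/53.4154 = 7.1806
  (20 − 39.5846)²/39.5846 = 9.6895
  (36 − 58.0103)²/58.0103 = 8.3512
  (65 − 42.9897)²/42.9897 = 11.2691
  (49 − 40.2051)²/40.2051 = 1.9239
  (21 − 29.7949)²/29.7949 = 2.5961
  (66 − 72.3692)²/72.3692 = 0.5606
  (60 − 53.6308)²/53.6308 = 0.7564
χ² = 7.1806 + 9.6895 + 8.3512 + 11.2691 + 1.9239 + 2.5961 + 0.5606 + 0.7564 = 42.327

42.327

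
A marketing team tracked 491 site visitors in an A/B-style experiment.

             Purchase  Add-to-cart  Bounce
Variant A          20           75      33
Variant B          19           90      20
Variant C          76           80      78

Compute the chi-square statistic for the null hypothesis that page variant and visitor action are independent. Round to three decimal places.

Row totals: 128, 129, 234. Column totals: 115, 245, 131. Grand total N = 491.
Expected counts (row total × column total / N):
  Variant A, Purchase: 128×115/491 = 29.97963
  Variant A, Add-to-cart: 128×245/491 = 63.86965
  Variant A, Bounce: 128×131/491 = 34.15071
  Variant B, Purchase: 129×115/491 = 30.21385
  Variant B, Add-to-cart: 129×245/491 = 64.36864
  Variant B, Bounce: 129×131/491 = 34.41752
  Variant C, Purchase: 234×115/491 = 54.80652
  Variant C, Add-to-cart: 234×245/491 = 116.76171
  Variant C, Bounce: 234×131/491 = 62.43177
Contributions (O − E)²/E:
  (20 − 29.97963)²/29.97963 = 3.3220
  (75 − 63.86965)²/63.86965 = 1.9396
  (33 − 34.15071)²/34.15071 = 0.0388
  (19 − 30.21385)²/30.21385 = 4.1620
  (90 − 64.36864)²/64.36864 = 10.2063
  (20 − 34.41752)²/34.41752 = 6.0395
  (76 − 54.80652)²/54.80652 = 8.1954
  (80 − 116.76171)²/116.76171 = 11.5742
  (78 − 62.43177)²/62.43177 = 3.8822
χ² = 3.3220 + 1.9396 + 0.0388 + 4.1620 + 10.2063 + 6.0395 + 8.1954 + 11.5742 + 3.8822 = 49.360

49.360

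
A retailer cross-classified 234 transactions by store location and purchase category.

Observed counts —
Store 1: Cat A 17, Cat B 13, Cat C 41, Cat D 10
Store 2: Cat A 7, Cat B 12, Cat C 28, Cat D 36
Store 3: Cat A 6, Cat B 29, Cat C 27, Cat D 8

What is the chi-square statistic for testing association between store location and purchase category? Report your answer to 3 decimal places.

47.036

Row totals: 81, 83, 70. Column totals: 30, 54, 96, 54. Grand total N = 234.
Expected counts (row total × column total / N):
  Store 1, Cat A: 81×30/234 = 10.38462
  Store 1, Cat B: 81×54/234 = 18.69231
  Store 1, Cat C: 81×96/234 = 33.23077
  Store 1, Cat D: 81×54/234 = 18.69231
  Store 2, Cat A: 83×30/234 = 10.64103
  Store 2, Cat B: 83×54/234 = 19.15385
  Store 2, Cat C: 83×96/234 = 34.05128
  Store 2, Cat D: 83×54/234 = 19.15385
  Store 3, Cat A: 70×30/234 = 8.97436
  Store 3, Cat B: 70×54/234 = 16.15385
  Store 3, Cat C: 70×96/234 = 28.71795
  Store 3, Cat D: 70×54/234 = 16.15385
Contributions (O − E)²/E:
  (17 − 10.38462)²/10.38462 = 4.2142
  (13 − 18.69231)²/18.69231 = 1.7335
  (41 − 33.23077)²/33.23077 = 1.8164
  (10 − 18.69231)²/18.69231 = 4.0421
  (7 − 10.64103)²/10.64103 = 1.2458
  (12 − 19.15385)²/19.15385 = 2.6719
  (28 − 34.05128)²/34.05128 = 1.0754
  (36 − 19.15385)²/19.15385 = 14.8165
  (6 − 8.97436)²/8.97436 = 0.9858
  (29 − 16.15385)²/16.15385 = 10.2157
  (27 − 28.71795)²/28.71795 = 0.1028
  (8 − 16.15385)²/16.15385 = 4.1158
χ² = 4.2142 + 1.7335 + 1.8164 + 4.0421 + 1.2458 + 2.6719 + 1.0754 + 14.8165 + 0.9858 + 10.2157 + 0.1028 + 4.1158 = 47.036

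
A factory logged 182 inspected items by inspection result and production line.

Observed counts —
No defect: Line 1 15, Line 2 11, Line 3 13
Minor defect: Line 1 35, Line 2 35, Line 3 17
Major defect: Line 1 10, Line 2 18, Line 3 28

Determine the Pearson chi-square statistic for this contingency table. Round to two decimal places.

16.90

Row totals: 39, 87, 56. Column totals: 60, 64, 58. Grand total N = 182.
Expected counts (row total × column total / N):
  No defect, Line 1: 39×60/182 = 12.857
  No defect, Line 2: 39×64/182 = 13.714
  No defect, Line 3: 39×58/182 = 12.429
  Minor defect, Line 1: 87×60/182 = 28.681
  Minor defect, Line 2: 87×64/182 = 30.593
  Minor defect, Line 3: 87×58/182 = 27.725
  Major defect, Line 1: 56×60/182 = 18.462
  Major defect, Line 2: 56×64/182 = 19.692
  Major defect, Line 3: 56×58/182 = 17.846
Contributions (O − E)²/E:
  (15 − 12.857)²/12.857 = 0.3572
  (11 − 13.714)²/13.714 = 0.5371
  (13 − 12.429)²/12.429 = 0.0262
  (35 − 28.681)²/28.681 = 1.3922
  (35 − 30.593)²/30.593 = 0.6348
  (17 − 27.725)²/27.725 = 4.1488
  (10 − 18.462)²/18.462 = 3.8785
  (18 − 19.692)²/19.692 = 0.1454
  (28 − 17.846)²/17.846 = 5.7774
χ² = 0.3572 + 0.5371 + 0.0262 + 1.3922 + 0.6348 + 4.1488 + 3.8785 + 0.1454 + 5.7774 = 16.90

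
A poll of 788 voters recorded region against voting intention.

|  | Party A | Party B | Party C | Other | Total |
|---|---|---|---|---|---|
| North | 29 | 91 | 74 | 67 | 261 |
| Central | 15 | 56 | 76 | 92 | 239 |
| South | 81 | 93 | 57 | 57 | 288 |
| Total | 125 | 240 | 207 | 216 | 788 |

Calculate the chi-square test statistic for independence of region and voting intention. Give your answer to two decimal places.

75.63

Grand total N = 788.
Expected counts (row total × column total / N):
  North, Party A: 261×125/788 = 41.402
  North, Party B: 261×240/788 = 79.492
  North, Party C: 261×207/788 = 68.562
  North, Other: 261×216/788 = 71.543
  Central, Party A: 239×125/788 = 37.912
  Central, Party B: 239×240/788 = 72.792
  Central, Party C: 239×207/788 = 62.783
  Central, Other: 239×216/788 = 65.513
  South, Party A: 288×125/788 = 45.685
  South, Party B: 288×240/788 = 87.716
  South, Party C: 288×207/788 = 75.655
  South, Other: 288×216/788 = 78.944
Contributions (O − E)²/E:
  (29 − 41.402)²/41.402 = 3.7150
  (91 − 79.492)²/79.492 = 1.6660
  (74 − 68.562)²/68.562 = 0.4313
  (67 − 71.543)²/71.543 = 0.2885
  (15 − 37.912)²/37.912 = 13.8468
  (56 − 72.792)²/72.792 = 3.8737
  (76 − 62.783)²/62.783 = 2.7824
  (92 − 65.513)²/65.513 = 10.7087
  (81 − 45.685)²/45.685 = 27.2989
  (93 − 87.716)²/87.716 = 0.3183
  (57 − 75.655)²/75.655 = 4.5999
  (57 − 78.944)²/78.944 = 6.0998
χ² = 3.7150 + 1.6660 + 0.4313 + 0.2885 + 13.8468 + 3.8737 + 2.7824 + 10.7087 + 27.2989 + 0.3183 + 4.5999 + 6.0998 = 75.63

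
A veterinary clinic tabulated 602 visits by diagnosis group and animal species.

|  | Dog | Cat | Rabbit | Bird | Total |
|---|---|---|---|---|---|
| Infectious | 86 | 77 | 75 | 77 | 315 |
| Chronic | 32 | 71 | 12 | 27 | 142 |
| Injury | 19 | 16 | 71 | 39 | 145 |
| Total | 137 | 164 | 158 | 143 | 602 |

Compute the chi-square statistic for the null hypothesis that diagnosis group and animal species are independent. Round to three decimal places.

99.054

Grand total N = 602.
Expected counts (row total × column total / N):
  Infectious, Dog: 315×137/602 = 71.6860
  Infectious, Cat: 315×164/602 = 85.8140
  Infectious, Rabbit: 315×158/602 = 82.6744
  Infectious, Bird: 315×143/602 = 74.8256
  Chronic, Dog: 142×137/602 = 32.3156
  Chronic, Cat: 142×164/602 = 38.6844
  Chronic, Rabbit: 142×158/602 = 37.2691
  Chronic, Bird: 142×143/602 = 33.7309
  Injury, Dog: 145×137/602 = 32.9983
  Injury, Cat: 145×164/602 = 39.5017
  Injury, Rabbit: 145×158/602 = 38.0565
  Injury, Bird: 145×143/602 = 34.4435
Contributions (O − E)²/E:
  (86 − 71.6860)²/71.6860 = 2.8582
  (77 − 85.8140)²/85.8140 = 0.9053
  (75 − 82.6744)²/82.6744 = 0.7124
  (77 − 74.8256)²/74.8256 = 0.0632
  (32 − 32.3156)²/32.3156 = 0.0031
  (71 − 38.6844)²/38.6844 = 26.9953
  (12 − 37.2691)²/37.2691 = 17.1329
  (27 − 33.7309)²/33.7309 = 1.3431
  (19 − 32.9983)²/32.9983 = 5.9383
  (16 − 39.5017)²/39.5017 = 13.9824
  (71 − 38.0565)²/38.0565 = 28.5174
  (39 − 34.4435)²/34.4435 = 0.6028
χ² = 2.8582 + 0.9053 + 0.7124 + 0.0632 + 0.0031 + 26.9953 + 17.1329 + 1.3431 + 5.9383 + 13.9824 + 28.5174 + 0.6028 = 99.054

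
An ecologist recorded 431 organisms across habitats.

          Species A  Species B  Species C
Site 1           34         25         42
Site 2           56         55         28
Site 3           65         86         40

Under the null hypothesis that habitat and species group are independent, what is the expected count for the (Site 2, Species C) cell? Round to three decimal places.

35.476

Row total (Site 2) = 139; column total (Species C) = 110; grand total N = 431.
Expected count = (row total × column total) / N = 139 × 110 / 431 = 35.476.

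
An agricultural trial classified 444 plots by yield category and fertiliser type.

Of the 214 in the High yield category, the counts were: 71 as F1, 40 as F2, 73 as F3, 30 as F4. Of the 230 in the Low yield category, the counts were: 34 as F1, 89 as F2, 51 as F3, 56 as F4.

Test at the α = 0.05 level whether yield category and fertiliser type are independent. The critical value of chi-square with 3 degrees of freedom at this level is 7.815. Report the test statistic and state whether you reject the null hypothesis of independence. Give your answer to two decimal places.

42.89; reject H₀

Row totals: 214, 230. Column totals: 105, 129, 124, 86. Grand total N = 444.
Expected counts (row total × column total / N):
  High yield, F1: 214×105/444 = 50.608
  High yield, F2: 214×129/444 = 62.176
  High yield, F3: 214×124/444 = 59.766
  High yield, F4: 214×86/444 = 41.450
  Low yield, F1: 230×105/444 = 54.392
  Low yield, F2: 230×129/444 = 66.824
  Low yield, F3: 230×124/444 = 64.234
  Low yield, F4: 230×86/444 = 44.550
Contributions (O − E)²/E:
  (71 − 50.608)²/50.608 = 8.2168
  (40 − 62.176)²/62.176 = 7.9094
  (73 − 59.766)²/59.766 = 2.9304
  (30 − 41.450)²/41.450 = 3.1629
  (34 − 54.392)²/54.392 = 7.6451
  (89 − 66.824)²/66.824 = 7.3593
  (51 − 64.234)²/64.234 = 2.7266
  (56 − 44.550)²/44.550 = 2.9428
χ² = 8.2168 + 7.9094 + 2.9304 + 3.1629 + 7.6451 + 7.3593 + 2.7266 + 2.9428 = 42.89
df = (2−1)(4−1) = 3. Since 42.89 > 7.815, reject the null hypothesis of independence at α = 0.05.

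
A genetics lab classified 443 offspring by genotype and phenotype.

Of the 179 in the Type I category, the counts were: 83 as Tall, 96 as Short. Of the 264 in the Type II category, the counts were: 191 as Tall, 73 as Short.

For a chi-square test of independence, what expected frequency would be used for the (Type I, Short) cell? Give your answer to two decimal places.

68.29

Row total (Type I) = 179; column total (Short) = 169; grand total N = 443.
Expected count = (row total × column total) / N = 179 × 169 / 443 = 68.29.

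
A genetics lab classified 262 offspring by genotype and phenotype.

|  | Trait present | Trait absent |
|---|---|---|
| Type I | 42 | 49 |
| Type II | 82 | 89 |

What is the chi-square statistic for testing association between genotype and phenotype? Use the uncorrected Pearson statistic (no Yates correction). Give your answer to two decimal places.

0.08

Row totals: 91, 171. Column totals: 124, 138. Grand total N = 262.
Expected counts (row total × column total / N):
  Type I, Trait present: 91×124/262 = 43.069
  Type I, Trait absent: 91×138/262 = 47.931
  Type II, Trait present: 171×124/262 = 80.931
  Type II, Trait absent: 171×138/262 = 90.069
Contributions (O − E)²/E:
  (42 − 43.069)²/43.069 = 0.0265
  (49 − 47.931)²/47.931 = 0.0238
  (82 − 80.931)²/80.931 = 0.0141
  (89 − 90.069)²/90.069 = 0.0127
χ² = 0.0265 + 0.0238 + 0.0141 + 0.0127 = 0.08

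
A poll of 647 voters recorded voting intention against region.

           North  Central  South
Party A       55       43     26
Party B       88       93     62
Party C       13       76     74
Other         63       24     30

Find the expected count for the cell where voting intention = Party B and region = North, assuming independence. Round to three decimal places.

82.252

Row total (Party B) = 243; column total (North) = 219; grand total N = 647.
Expected count = (row total × column total) / N = 243 × 219 / 647 = 82.252.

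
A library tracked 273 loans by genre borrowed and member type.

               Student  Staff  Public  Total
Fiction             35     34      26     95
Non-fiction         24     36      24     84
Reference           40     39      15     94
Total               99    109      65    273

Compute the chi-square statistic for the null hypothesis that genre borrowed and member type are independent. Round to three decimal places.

6.790

Grand total N = 273.
Expected counts (row total × column total / N):
  Fiction, Student: 95×99/273 = 34.4505
  Fiction, Staff: 95×109/273 = 37.9304
  Fiction, Public: 95×65/273 = 22.6190
  Non-fiction, Student: 84×99/273 = 30.4615
  Non-fiction, Staff: 84×109/273 = 33.5385
  Non-fiction, Public: 84×65/273 = 20.0000
  Reference, Student: 94×99/273 = 34.0879
  Reference, Staff: 94×109/273 = 37.5311
  Reference, Public: 94×65/273 = 22.3810
Contributions (O − E)²/E:
  (35 − 34.4505)²/34.4505 = 0.0088
  (34 − 37.9304)²/37.9304 = 0.4073
  (26 − 22.6190)²/22.6190 = 0.5054
  (24 − 30.4615)²/30.4615 = 1.3706
  (36 − 33.5385)²/33.5385 = 0.1807
  (24 − 20.0000)²/20.0000 = 0.8000
  (40 − 34.0879)²/34.0879 = 1.0254
  (39 − 37.5311)²/37.5311 = 0.0575
  (15 − 22.3810)²/22.3810 = 2.4342
χ² = 0.0088 + 0.4073 + 0.5054 + 1.3706 + 0.1807 + 0.8000 + 1.0254 + 0.0575 + 2.4342 = 6.790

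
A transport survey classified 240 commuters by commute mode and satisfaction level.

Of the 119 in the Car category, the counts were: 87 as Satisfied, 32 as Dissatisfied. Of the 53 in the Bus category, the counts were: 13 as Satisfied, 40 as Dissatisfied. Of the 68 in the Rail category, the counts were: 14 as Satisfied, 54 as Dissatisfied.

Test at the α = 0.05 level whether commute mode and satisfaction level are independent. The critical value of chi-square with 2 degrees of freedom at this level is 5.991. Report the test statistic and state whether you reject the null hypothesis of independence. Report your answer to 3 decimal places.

Row totals: 119, 53, 68. Column totals: 114, 126. Grand total N = 240.
Expected counts (row total × column total / N):
  Car, Satisfied: 119×114/240 = 56.5250
  Car, Dissatisfied: 119×126/240 = 62.4750
  Bus, Satisfied: 53×114/240 = 25.1750
  Bus, Dissatisfied: 53×126/240 = 27.8250
  Rail, Satisfied: 68×114/240 = 32.3000
  Rail, Dissatisfied: 68×126/240 = 35.7000
Contributions (O − E)²/E:
  (87 − 56.5250)²/56.5250 = 16.4304
  (32 − 62.4750)²/62.4750 = 14.8656
  (13 − 25.1750)²/25.1750 = 5.8880
  (40 − 27.8250)²/27.8250 = 5.3272
  (14 − 32.3000)²/32.3000 = 10.3681
  (54 − 35.7000)²/35.7000 = 9.3807
χ² = 16.4304 + 14.8656 + 5.8880 + 5.3272 + 10.3681 + 9.3807 = 62.260
df = (3−1)(2−1) = 2. Since 62.260 > 5.991, reject the null hypothesis of independence at α = 0.05.

62.260; reject H₀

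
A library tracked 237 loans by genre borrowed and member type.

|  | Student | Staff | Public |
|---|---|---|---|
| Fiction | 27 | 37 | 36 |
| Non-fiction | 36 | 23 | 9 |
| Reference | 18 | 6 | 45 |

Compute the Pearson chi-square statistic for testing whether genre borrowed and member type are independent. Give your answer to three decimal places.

47.349

Row totals: 100, 68, 69. Column totals: 81, 66, 90. Grand total N = 237.
Expected counts (row total × column total / N):
  Fiction, Student: 100×81/237 = 34.17722
  Fiction, Staff: 100×66/237 = 27.84810
  Fiction, Public: 100×90/237 = 37.97468
  Non-fiction, Student: 68×81/237 = 23.24051
  Non-fiction, Staff: 68×66/237 = 18.93671
  Non-fiction, Public: 68×90/237 = 25.82278
  Reference, Student: 69×81/237 = 23.58228
  Reference, Staff: 69×66/237 = 19.21519
  Reference, Public: 69×90/237 = 26.20253
Contributions (O − E)²/E:
  (27 − 34.17722)²/34.17722 = 1.5072
  (37 − 27.84810)²/27.84810 = 3.0076
  (36 − 37.97468)²/37.97468 = 0.1027
  (36 − 23.24051)²/23.24051 = 7.0052
  (23 − 18.93671)²/18.93671 = 0.8719
  (9 − 25.82278)²/25.82278 = 10.9595
  (18 − 23.58228)²/23.58228 = 1.3214
  (6 − 19.21519)²/19.21519 = 9.0887
  (45 − 26.20253)²/26.20253 = 13.4851
χ² = 1.5072 + 3.0076 + 0.1027 + 7.0052 + 0.8719 + 10.9595 + 1.3214 + 9.0887 + 13.4851 = 47.349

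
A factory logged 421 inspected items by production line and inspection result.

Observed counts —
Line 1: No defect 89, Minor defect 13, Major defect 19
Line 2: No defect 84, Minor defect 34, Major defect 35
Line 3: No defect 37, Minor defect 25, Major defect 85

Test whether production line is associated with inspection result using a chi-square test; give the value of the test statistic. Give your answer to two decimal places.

80.72

Row totals: 121, 153, 147. Column totals: 210, 72, 139. Grand total N = 421.
Expected counts (row total × column total / N):
  Line 1, No defect: 121×210/421 = 60.356
  Line 1, Minor defect: 121×72/421 = 20.694
  Line 1, Major defect: 121×139/421 = 39.950
  Line 2, No defect: 153×210/421 = 76.318
  Line 2, Minor defect: 153×72/421 = 26.166
  Line 2, Major defect: 153×139/421 = 50.515
  Line 3, No defect: 147×210/421 = 73.325
  Line 3, Minor defect: 147×72/421 = 25.140
  Line 3, Major defect: 147×139/421 = 48.534
Contributions (O − E)²/E:
  (89 − 60.356)²/60.356 = 13.5940
  (13 − 20.694)²/20.694 = 2.8606
  (19 − 39.950)²/39.950 = 10.9863
  (84 − 76.318)²/76.318 = 0.7733
  (34 − 26.166)²/26.166 = 2.3455
  (35 − 50.515)²/50.515 = 4.7652
  (37 − 73.325)²/73.325 = 17.9953
  (25 − 25.140)²/25.140 = 0.0008
  (85 − 48.534)²/48.534 = 27.3987
χ² = 13.5940 + 2.8606 + 10.9863 + 0.7733 + 2.3455 + 4.7652 + 17.9953 + 0.0008 + 27.3987 = 80.72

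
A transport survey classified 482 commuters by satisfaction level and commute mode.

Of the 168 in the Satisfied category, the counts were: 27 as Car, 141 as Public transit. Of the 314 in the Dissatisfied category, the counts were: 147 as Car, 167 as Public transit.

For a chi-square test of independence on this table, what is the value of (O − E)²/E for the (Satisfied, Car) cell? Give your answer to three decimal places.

18.668

Row total (Satisfied) = 168; column total (Car) = 174; N = 482.
Expected count E = 168 × 174 / 482 = 60.6473.
Contribution = (O − E)²/E = (27 − 60.6473)² / 60.6473 = 18.668.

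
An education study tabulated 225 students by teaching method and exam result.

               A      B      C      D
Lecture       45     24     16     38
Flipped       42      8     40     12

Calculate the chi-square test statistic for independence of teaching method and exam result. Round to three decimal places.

30.212

Row totals: 123, 102. Column totals: 87, 32, 56, 50. Grand total N = 225.
Expected counts (row total × column total / N):
  Lecture, A: 123×87/225 = 47.5600
  Lecture, B: 123×32/225 = 17.4933
  Lecture, C: 123×56/225 = 30.6133
  Lecture, D: 123×50/225 = 27.3333
  Flipped, A: 102×87/225 = 39.4400
  Flipped, B: 102×32/225 = 14.5067
  Flipped, C: 102×56/225 = 25.3867
  Flipped, D: 102×50/225 = 22.6667
Contributions (O − E)²/E:
  (45 − 47.5600)²/47.5600 = 0.1378
  (24 − 17.4933)²/17.4933 = 2.4202
  (16 − 30.6133)²/30.6133 = 6.9757
  (38 − 27.3333)²/27.3333 = 4.1626
  (42 − 39.4400)²/39.4400 = 0.1662
  (8 − 14.5067)²/14.5067 = 2.9185
  (40 − 25.3867)²/25.3867 = 8.4118
  (12 − 22.6667)²/22.6667 = 5.0196
χ² = 0.1378 + 2.4202 + 6.9757 + 4.1626 + 0.1662 + 2.9185 + 8.4118 + 5.0196 = 30.212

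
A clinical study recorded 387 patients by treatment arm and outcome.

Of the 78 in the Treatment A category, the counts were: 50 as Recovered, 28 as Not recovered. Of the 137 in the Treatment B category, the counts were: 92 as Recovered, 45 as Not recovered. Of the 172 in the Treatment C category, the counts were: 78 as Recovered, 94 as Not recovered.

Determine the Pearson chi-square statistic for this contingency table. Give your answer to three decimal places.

Row totals: 78, 137, 172. Column totals: 220, 167. Grand total N = 387.
Expected counts (row total × column total / N):
  Treatment A, Recovered: 78×220/387 = 44.3411
  Treatment A, Not recovered: 78×167/387 = 33.6589
  Treatment B, Recovered: 137×220/387 = 77.8811
  Treatment B, Not recovered: 137×167/387 = 59.1189
  Treatment C, Recovered: 172×220/387 = 97.7778
  Treatment C, Not recovered: 172×167/387 = 74.2222
Contributions (O − E)²/E:
  (50 − 44.3411)²/44.3411 = 0.7222
  (28 − 33.6589)²/33.6589 = 0.9514
  (92 − 77.8811)²/77.8811 = 2.5596
  (45 − 59.1189)²/59.1189 = 3.3719
  (78 − 97.7778)²/97.7778 = 4.0005
  (94 − 74.2222)²/74.2222 = 5.2701
χ² = 0.7222 + 0.9514 + 2.5596 + 3.3719 + 4.0005 + 5.2701 = 16.876

16.876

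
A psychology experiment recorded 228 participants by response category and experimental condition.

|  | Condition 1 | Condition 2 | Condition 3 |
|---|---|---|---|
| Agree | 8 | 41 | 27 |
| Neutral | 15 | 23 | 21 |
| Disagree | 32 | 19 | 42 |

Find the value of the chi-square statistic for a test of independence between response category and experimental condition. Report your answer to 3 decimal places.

24.283

Row totals: 76, 59, 93. Column totals: 55, 83, 90. Grand total N = 228.
Expected counts (row total × column total / N):
  Agree, Condition 1: 76×55/228 = 18.3333
  Agree, Condition 2: 76×83/228 = 27.6667
  Agree, Condition 3: 76×90/228 = 30.0000
  Neutral, Condition 1: 59×55/228 = 14.2325
  Neutral, Condition 2: 59×83/228 = 21.4781
  Neutral, Condition 3: 59×90/228 = 23.2895
  Disagree, Condition 1: 93×55/228 = 22.4342
  Disagree, Condition 2: 93×83/228 = 33.8553
  Disagree, Condition 3: 93×90/228 = 36.7105
Contributions (O − E)²/E:
  (8 − 18.3333)²/18.3333 = 5.8242
  (41 − 27.6667)²/27.6667 = 6.4257
  (27 − 30.0000)²/30.0000 = 0.3000
  (15 − 14.2325)²/14.2325 = 0.0414
  (23 − 21.4781)²/21.4781 = 0.1078
  (21 − 23.2895)²/23.2895 = 0.2251
  (32 − 22.4342)²/22.4342 = 4.0788
  (19 − 33.8553)²/33.8553 = 6.5183
  (42 − 36.7105)²/36.7105 = 0.7621
χ² = 5.8242 + 6.4257 + 0.3000 + 0.0414 + 0.1078 + 0.2251 + 4.0788 + 6.5183 + 0.7621 = 24.283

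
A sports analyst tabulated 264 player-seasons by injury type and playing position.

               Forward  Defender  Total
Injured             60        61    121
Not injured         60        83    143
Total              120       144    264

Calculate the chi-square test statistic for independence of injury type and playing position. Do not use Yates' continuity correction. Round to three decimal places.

Grand total N = 264.
Expected counts (row total × column total / N):
  Injured, Forward: 121×120/264 = 55.0000
  Injured, Defender: 121×144/264 = 66.0000
  Not injured, Forward: 143×120/264 = 65.0000
  Not injured, Defender: 143×144/264 = 78.0000
Contributions (O − E)²/E:
  (60 − 55.0000)²/55.0000 = 0.4545
  (61 − 66.0000)²/66.0000 = 0.3788
  (60 − 65.0000)²/65.0000 = 0.3846
  (83 − 78.0000)²/78.0000 = 0.3205
χ² = 0.4545 + 0.3788 + 0.3846 + 0.3205 = 1.538

1.538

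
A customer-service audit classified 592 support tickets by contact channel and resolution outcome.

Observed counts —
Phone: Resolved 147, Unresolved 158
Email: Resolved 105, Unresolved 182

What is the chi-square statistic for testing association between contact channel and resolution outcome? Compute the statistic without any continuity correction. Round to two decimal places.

8.15

Row totals: 305, 287. Column totals: 252, 340. Grand total N = 592.
Expected counts (row total × column total / N):
  Phone, Resolved: 305×252/592 = 129.831
  Phone, Unresolved: 305×340/592 = 175.169
  Email, Resolved: 287×252/592 = 122.169
  Email, Unresolved: 287×340/592 = 164.831
Contributions (O − E)²/E:
  (147 − 129.831)²/129.831 = 2.2704
  (158 − 175.169)²/175.169 = 1.6828
  (105 − 122.169)²/122.169 = 2.4128
  (182 − 164.831)²/164.831 = 1.7883
χ² = 2.2704 + 1.6828 + 2.4128 + 1.7883 = 8.15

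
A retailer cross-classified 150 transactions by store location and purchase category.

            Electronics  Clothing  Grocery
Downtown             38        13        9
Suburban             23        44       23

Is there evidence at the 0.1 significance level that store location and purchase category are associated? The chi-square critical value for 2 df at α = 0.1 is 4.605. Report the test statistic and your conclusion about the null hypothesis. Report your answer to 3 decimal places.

21.535; reject H₀

Row totals: 60, 90. Column totals: 61, 57, 32. Grand total N = 150.
Expected counts (row total × column total / N):
  Downtown, Electronics: 60×61/150 = 24.4000
  Downtown, Clothing: 60×57/150 = 22.8000
  Downtown, Grocery: 60×32/150 = 12.8000
  Suburban, Electronics: 90×61/150 = 36.6000
  Suburban, Clothing: 90×57/150 = 34.2000
  Suburban, Grocery: 90×32/150 = 19.2000
Contributions (O − E)²/E:
  (38 − 24.4000)²/24.4000 = 7.5803
  (13 − 22.8000)²/22.8000 = 4.2123
  (9 − 12.8000)²/12.8000 = 1.1281
  (23 − 36.6000)²/36.6000 = 5.0536
  (44 − 34.2000)²/34.2000 = 2.8082
  (23 − 19.2000)²/19.2000 = 0.7521
χ² = 7.5803 + 4.2123 + 1.1281 + 5.0536 + 2.8082 + 0.7521 = 21.535
df = (2−1)(3−1) = 2. Since 21.535 > 4.605, reject the null hypothesis of independence at α = 0.1.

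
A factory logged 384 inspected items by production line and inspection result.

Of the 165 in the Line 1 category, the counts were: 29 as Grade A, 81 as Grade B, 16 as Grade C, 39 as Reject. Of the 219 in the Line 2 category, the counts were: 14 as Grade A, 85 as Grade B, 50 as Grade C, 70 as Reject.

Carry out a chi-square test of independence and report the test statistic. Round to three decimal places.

24.552

Row totals: 165, 219. Column totals: 43, 166, 66, 109. Grand total N = 384.
Expected counts (row total × column total / N):
  Line 1, Grade A: 165×43/384 = 18.4766
  Line 1, Grade B: 165×166/384 = 71.3281
  Line 1, Grade C: 165×66/384 = 28.3594
  Line 1, Reject: 165×109/384 = 46.8359
  Line 2, Grade A: 219×43/384 = 24.5234
  Line 2, Grade B: 219×166/384 = 94.6719
  Line 2, Grade C: 219×66/384 = 37.6406
  Line 2, Reject: 219×109/384 = 62.1641
Contributions (O − E)²/E:
  (29 − 18.4766)²/18.4766 = 5.9936
  (81 − 71.3281)²/71.3281 = 1.3115
  (16 − 28.3594)²/28.3594 = 5.3864
  (39 − 46.8359)²/46.8359 = 1.3110
  (14 − 24.5234)²/24.5234 = 4.5158
  (85 − 94.6719)²/94.6719 = 0.9881
  (50 − 37.6406)²/37.6406 = 4.0582
  (70 − 62.1641)²/62.1641 = 0.9877
χ² = 5.9936 + 1.3115 + 5.3864 + 1.3110 + 4.5158 + 0.9881 + 4.0582 + 0.9877 = 24.552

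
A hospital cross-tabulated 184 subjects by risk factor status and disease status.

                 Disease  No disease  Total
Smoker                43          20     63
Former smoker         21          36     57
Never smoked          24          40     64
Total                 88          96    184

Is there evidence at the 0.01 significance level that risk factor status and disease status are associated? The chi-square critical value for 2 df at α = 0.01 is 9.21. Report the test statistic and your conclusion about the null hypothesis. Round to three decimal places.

16.027; reject H₀

Grand total N = 184.
Expected counts (row total × column total / N):
  Smoker, Disease: 63×88/184 = 30.1304
  Smoker, No disease: 63×96/184 = 32.8696
  Former smoker, Disease: 57×88/184 = 27.2609
  Former smoker, No disease: 57×96/184 = 29.7391
  Never smoked, Disease: 64×88/184 = 30.6087
  Never smoked, No disease: 64×96/184 = 33.3913
Contributions (O − E)²/E:
  (43 − 30.1304)²/30.1304 = 5.4970
  (20 − 32.8696)²/32.8696 = 5.0389
  (21 − 27.2609)²/27.2609 = 1.4379
  (36 − 29.7391)²/29.7391 = 1.3181
  (24 − 30.6087)²/30.6087 = 1.4269
  (40 − 33.3913)²/33.3913 = 1.3080
χ² = 5.4970 + 5.0389 + 1.4379 + 1.3181 + 1.4269 + 1.3080 = 16.027
df = (3−1)(2−1) = 2. Since 16.027 > 9.21, reject the null hypothesis of independence at α = 0.01.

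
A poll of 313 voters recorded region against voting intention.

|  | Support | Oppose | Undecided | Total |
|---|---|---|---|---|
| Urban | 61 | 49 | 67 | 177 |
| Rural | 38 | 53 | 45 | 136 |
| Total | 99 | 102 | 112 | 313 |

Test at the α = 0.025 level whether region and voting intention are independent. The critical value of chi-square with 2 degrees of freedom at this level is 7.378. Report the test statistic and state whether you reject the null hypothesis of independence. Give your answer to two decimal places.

Grand total N = 313.
Expected counts (row total × column total / N):
  Urban, Support: 177×99/313 = 55.984
  Urban, Oppose: 177×102/313 = 57.681
  Urban, Undecided: 177×112/313 = 63.335
  Rural, Support: 136×99/313 = 43.016
  Rural, Oppose: 136×102/313 = 44.319
  Rural, Undecided: 136×112/313 = 48.665
Contributions (O − E)²/E:
  (61 − 55.984)²/55.984 = 0.4494
  (49 − 57.681)²/57.681 = 1.3065
  (67 − 63.335)²/63.335 = 0.2121
  (38 − 43.016)²/43.016 = 0.5849
  (53 − 44.319)²/44.319 = 1.7004
  (45 − 48.665)²/48.665 = 0.2760
χ² = 0.4494 + 1.3065 + 0.2121 + 0.5849 + 1.7004 + 0.2760 = 4.53
df = (2−1)(3−1) = 2. Since 4.53 < 7.378, fail to reject the null hypothesis of independence at α = 0.025.

4.53; fail to reject H₀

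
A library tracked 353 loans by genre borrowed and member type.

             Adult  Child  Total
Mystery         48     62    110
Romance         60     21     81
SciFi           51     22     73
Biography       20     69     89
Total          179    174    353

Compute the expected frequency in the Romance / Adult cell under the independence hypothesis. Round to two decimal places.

41.07

Row total (Romance) = 81; column total (Adult) = 179; grand total N = 353.
Expected count = (row total × column total) / N = 81 × 179 / 353 = 41.07.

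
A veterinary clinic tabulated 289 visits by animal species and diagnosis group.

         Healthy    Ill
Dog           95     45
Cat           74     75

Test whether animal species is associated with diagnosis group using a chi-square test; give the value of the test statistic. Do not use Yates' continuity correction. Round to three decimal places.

9.839

Row totals: 140, 149. Column totals: 169, 120. Grand total N = 289.
Expected counts (row total × column total / N):
  Dog, Healthy: 140×169/289 = 81.8685
  Dog, Ill: 140×120/289 = 58.1315
  Cat, Healthy: 149×169/289 = 87.1315
  Cat, Ill: 149×120/289 = 61.8685
Contributions (O − E)²/E:
  (95 − 81.8685)²/81.8685 = 2.1063
  (45 − 58.1315)²/58.1315 = 2.9663
  (74 − 87.1315)²/87.1315 = 1.9790
  (75 − 61.8685)²/61.8685 = 2.7871
χ² = 2.1063 + 2.9663 + 1.9790 + 2.7871 = 9.839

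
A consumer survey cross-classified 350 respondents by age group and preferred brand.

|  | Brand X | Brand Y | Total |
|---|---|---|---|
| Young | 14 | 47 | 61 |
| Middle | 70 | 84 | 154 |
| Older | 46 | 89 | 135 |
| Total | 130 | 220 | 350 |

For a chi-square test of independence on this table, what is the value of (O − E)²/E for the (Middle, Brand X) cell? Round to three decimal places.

Row total (Middle) = 154; column total (Brand X) = 130; N = 350.
Expected count E = 154 × 130 / 350 = 57.2000.
Contribution = (O − E)²/E = (70 − 57.2000)² / 57.2000 = 2.864.

2.864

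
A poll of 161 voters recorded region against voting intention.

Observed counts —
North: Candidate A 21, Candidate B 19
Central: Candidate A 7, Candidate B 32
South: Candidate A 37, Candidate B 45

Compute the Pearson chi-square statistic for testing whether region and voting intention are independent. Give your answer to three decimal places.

Row totals: 40, 39, 82. Column totals: 65, 96. Grand total N = 161.
Expected counts (row total × column total / N):
  North, Candidate A: 40×65/161 = 16.1491
  North, Candidate B: 40×96/161 = 23.8509
  Central, Candidate A: 39×65/161 = 15.7453
  Central, Candidate B: 39×96/161 = 23.2547
  South, Candidate A: 82×65/161 = 33.1056
  South, Candidate B: 82×96/161 = 48.8944
Contributions (O − E)²/E:
  (21 − 16.1491)²/16.1491 = 1.4571
  (19 − 23.8509)²/23.8509 = 0.9866
  (7 − 15.7453)²/15.7453 = 4.8573
  (32 − 23.2547)²/23.2547 = 3.2888
  (37 − 33.1056)²/33.1056 = 0.4581
  (45 − 48.8944)²/48.8944 = 0.3102
χ² = 1.4571 + 0.9866 + 4.8573 + 3.2888 + 0.4581 + 0.3102 = 11.358

11.358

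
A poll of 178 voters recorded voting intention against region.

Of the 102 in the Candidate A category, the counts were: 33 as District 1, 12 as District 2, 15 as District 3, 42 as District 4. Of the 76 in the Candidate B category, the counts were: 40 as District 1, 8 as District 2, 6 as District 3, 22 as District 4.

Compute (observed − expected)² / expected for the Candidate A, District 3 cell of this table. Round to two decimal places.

Row total (Candidate A) = 102; column total (District 3) = 21; N = 178.
Expected count E = 102 × 21 / 178 = 12.034.
Contribution = (O − E)²/E = (15 − 12.034)² / 12.034 = 0.73.

0.73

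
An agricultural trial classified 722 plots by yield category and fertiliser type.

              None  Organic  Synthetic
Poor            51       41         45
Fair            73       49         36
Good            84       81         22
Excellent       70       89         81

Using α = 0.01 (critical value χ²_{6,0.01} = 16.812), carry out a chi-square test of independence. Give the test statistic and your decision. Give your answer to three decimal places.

Row totals: 137, 158, 187, 240. Column totals: 278, 260, 184. Grand total N = 722.
Expected counts (row total × column total / N):
  Poor, None: 137×278/722 = 52.7507
  Poor, Organic: 137×260/722 = 49.3352
  Poor, Synthetic: 137×184/722 = 34.9141
  Fair, None: 158×278/722 = 60.8366
  Fair, Organic: 158×260/722 = 56.8975
  Fair, Synthetic: 158×184/722 = 40.2659
  Good, None: 187×278/722 = 72.0028
  Good, Organic: 187×260/722 = 67.3407
  Good, Synthetic: 187×184/722 = 47.6565
  Excellent, None: 240×278/722 = 92.4100
  Excellent, Organic: 240×260/722 = 86.4266
  Excellent, Synthetic: 240×184/722 = 61.1634
Contributions (O − E)²/E:
  (51 − 52.7507)²/52.7507 = 0.0581
  (41 − 49.3352)²/49.3352 = 1.4082
  (45 − 34.9141)²/34.9141 = 2.9136
  (73 − 60.8366)²/60.8366 = 2.4319
  (49 − 56.8975)²/56.8975 = 1.0962
  (36 − 40.2659)²/40.2659 = 0.4519
  (84 − 72.0028)²/72.0028 = 1.9990
  (81 − 67.3407)²/67.3407 = 2.7706
  (22 − 47.6565)²/47.6565 = 13.8125
  (70 − 92.4100)²/92.4100 = 5.4346
  (89 − 86.4266)²/86.4266 = 0.0766
  (81 − 61.1634)²/61.1634 = 6.4334
χ² = 0.0581 + 1.4082 + 2.9136 + 2.4319 + 1.0962 + 0.4519 + 1.9990 + 2.7706 + 13.8125 + 5.4346 + 0.0766 + 6.4334 = 38.887
df = (4−1)(3−1) = 6. Since 38.887 > 16.812, reject the null hypothesis of independence at α = 0.01.

38.887; reject H₀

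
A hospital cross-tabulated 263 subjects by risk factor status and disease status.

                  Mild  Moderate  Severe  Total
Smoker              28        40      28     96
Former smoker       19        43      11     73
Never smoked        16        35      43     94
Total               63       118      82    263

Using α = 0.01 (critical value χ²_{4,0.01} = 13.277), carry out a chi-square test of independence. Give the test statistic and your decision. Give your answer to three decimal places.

20.350; reject H₀

Grand total N = 263.
Expected counts (row total × column total / N):
  Smoker, Mild: 96×63/263 = 22.9962
  Smoker, Moderate: 96×118/263 = 43.0722
  Smoker, Severe: 96×82/263 = 29.9316
  Former smoker, Mild: 73×63/263 = 17.4867
  Former smoker, Moderate: 73×118/263 = 32.7529
  Former smoker, Severe: 73×82/263 = 22.7605
  Never smoked, Mild: 94×63/263 = 22.5171
  Never smoked, Moderate: 94×118/263 = 42.1749
  Never smoked, Severe: 94×82/263 = 29.3080
Contributions (O − E)²/E:
  (28 − 22.9962)²/22.9962 = 1.0888
  (40 − 43.0722)²/43.0722 = 0.2191
  (28 − 29.9316)²/29.9316 = 0.1247
  (19 − 17.4867)²/17.4867 = 0.1310
  (43 − 32.7529)²/32.7529 = 3.2059
  (11 − 22.7605)²/22.7605 = 6.0767
  (16 − 22.5171)²/22.5171 = 1.8862
  (35 − 42.1749)²/42.1749 = 1.2206
  (43 − 29.3080)²/29.3080 = 6.3966
χ² = 1.0888 + 0.2191 + 0.1247 + 0.1310 + 3.2059 + 6.0767 + 1.8862 + 1.2206 + 6.3966 = 20.350
df = (3−1)(3−1) = 4. Since 20.350 > 13.277, reject the null hypothesis of independence at α = 0.01.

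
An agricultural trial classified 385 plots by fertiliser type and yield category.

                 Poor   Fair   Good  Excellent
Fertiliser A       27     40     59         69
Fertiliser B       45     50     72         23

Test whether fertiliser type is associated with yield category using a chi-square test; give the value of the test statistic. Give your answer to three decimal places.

Row totals: 195, 190. Column totals: 72, 90, 131, 92. Grand total N = 385.
Expected counts (row total × column total / N):
  Fertiliser A, Poor: 195×72/385 = 36.4675
  Fertiliser A, Fair: 195×90/385 = 45.5844
  Fertiliser A, Good: 195×131/385 = 66.3506
  Fertiliser A, Excellent: 195×92/385 = 46.5974
  Fertiliser B, Poor: 190×72/385 = 35.5325
  Fertiliser B, Fair: 190×90/385 = 44.4156
  Fertiliser B, Good: 190×131/385 = 64.6494
  Fertiliser B, Excellent: 190×92/385 = 45.4026
Contributions (O − E)²/E:
  (27 − 36.4675)²/36.4675 = 2.4579
  (40 − 45.5844)²/45.5844 = 0.6841
  (59 − 66.3506)²/66.3506 = 0.8143
  (69 − 46.5974)²/46.5974 = 10.7705
  (45 − 35.5325)²/35.5325 = 2.5226
  (50 − 44.4156)²/44.4156 = 0.7021
  (72 − 64.6494)²/64.6494 = 0.8358
  (23 − 45.4026)²/45.4026 = 11.0539
χ² = 2.4579 + 0.6841 + 0.8143 + 10.7705 + 2.5226 + 0.7021 + 0.8358 + 11.0539 = 29.841

29.841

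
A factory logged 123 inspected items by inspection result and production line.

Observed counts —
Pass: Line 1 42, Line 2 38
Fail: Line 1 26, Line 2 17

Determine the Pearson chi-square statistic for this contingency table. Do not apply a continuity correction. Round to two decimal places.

Row totals: 80, 43. Column totals: 68, 55. Grand total N = 123.
Expected counts (row total × column total / N):
  Pass, Line 1: 80×68/123 = 44.228
  Pass, Line 2: 80×55/123 = 35.772
  Fail, Line 1: 43×68/123 = 23.772
  Fail, Line 2: 43×55/123 = 19.228
Contributions (O − E)²/E:
  (42 − 44.228)²/44.228 = 0.1122
  (38 − 35.772)²/35.772 = 0.1388
  (26 − 23.772)²/23.772 = 0.2088
  (17 − 19.228)²/19.228 = 0.2582
χ² = 0.1122 + 0.1388 + 0.2088 + 0.2582 = 0.72

0.72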